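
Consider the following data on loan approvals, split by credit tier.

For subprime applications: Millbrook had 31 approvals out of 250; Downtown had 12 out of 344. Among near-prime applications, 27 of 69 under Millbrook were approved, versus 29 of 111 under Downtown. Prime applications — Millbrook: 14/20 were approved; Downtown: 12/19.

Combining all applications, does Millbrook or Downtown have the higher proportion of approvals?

Millbrook

Subprime: Millbrook 31/250 = 12.4%, Downtown 12/344 = 3.5% → Millbrook
Near-prime: Millbrook 27/69 = 39.1%, Downtown 29/111 = 26.1% → Millbrook
Prime: Millbrook 14/20 = 70.0%, Downtown 12/19 = 63.2% → Millbrook
Overall: Millbrook 72/339 = 21.2%, Downtown 53/474 = 11.2% → Millbrook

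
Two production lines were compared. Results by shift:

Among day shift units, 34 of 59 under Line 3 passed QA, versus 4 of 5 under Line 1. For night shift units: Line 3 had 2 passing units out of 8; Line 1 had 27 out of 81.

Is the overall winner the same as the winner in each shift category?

No

Day shift: Line 3 34/59 = 57.6%, Line 1 4/5 = 80.0% → Line 1
Night shift: Line 3 2/8 = 25.0%, Line 1 27/81 = 33.3% → Line 1
Overall: Line 3 36/67 = 53.7%, Line 1 31/86 = 36.0% → Line 3
Line 1 wins each shift group but Line 3 wins overall — the comparison reverses. Line 1's units skew toward night shift, which has a lower base rate.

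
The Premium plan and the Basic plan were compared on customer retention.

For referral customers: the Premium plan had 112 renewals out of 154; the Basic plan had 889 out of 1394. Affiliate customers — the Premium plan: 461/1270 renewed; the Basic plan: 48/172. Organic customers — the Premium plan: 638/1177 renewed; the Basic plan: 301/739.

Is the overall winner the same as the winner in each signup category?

Referral: the Premium plan 112/154 = 72.7%, the Basic plan 889/1394 = 63.8% → the Premium plan
Affiliate: the Premium plan 461/1270 = 36.3%, the Basic plan 48/172 = 27.9% → the Premium plan
Organic: the Premium plan 638/1177 = 54.2%, the Basic plan 301/739 = 40.7% → the Premium plan
Overall: the Premium plan 1211/2601 = 46.6%, the Basic plan 1238/2305 = 53.7% → the Basic plan
The Premium plan wins each signup group but the Basic plan wins overall — the comparison reverses. The Premium plan's customers skew toward affiliate, which has a lower base rate.

No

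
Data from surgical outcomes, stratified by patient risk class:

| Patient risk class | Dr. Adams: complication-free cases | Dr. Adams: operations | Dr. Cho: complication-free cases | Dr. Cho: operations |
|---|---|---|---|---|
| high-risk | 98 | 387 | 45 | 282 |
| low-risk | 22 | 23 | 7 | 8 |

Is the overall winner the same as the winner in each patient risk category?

Yes

High-risk: Dr. Adams 98/387 = 25.3%, Dr. Cho 45/282 = 16.0% → Dr. Adams
Low-risk: Dr. Adams 22/23 = 95.7%, Dr. Cho 7/8 = 87.5% → Dr. Adams
Overall: Dr. Adams 120/410 = 29.3%, Dr. Cho 52/290 = 17.9% → Dr. Adams
Dr. Adams wins overall and in every patient risk group — no reversal.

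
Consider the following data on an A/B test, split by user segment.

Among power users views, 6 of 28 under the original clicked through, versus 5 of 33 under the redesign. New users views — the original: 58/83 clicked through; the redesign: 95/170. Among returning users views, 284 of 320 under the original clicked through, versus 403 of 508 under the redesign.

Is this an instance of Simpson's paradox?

No

Power users: the original 6/28 = 21.4%, the redesign 5/33 = 15.2% → the original
New users: the original 58/83 = 69.9%, the redesign 95/170 = 55.9% → the original
Returning users: the original 284/320 = 88.8%, the redesign 403/508 = 79.3% → the original
Overall: the original 348/431 = 80.7%, the redesign 503/711 = 70.7% → the original
The original wins overall and in every user group — no reversal.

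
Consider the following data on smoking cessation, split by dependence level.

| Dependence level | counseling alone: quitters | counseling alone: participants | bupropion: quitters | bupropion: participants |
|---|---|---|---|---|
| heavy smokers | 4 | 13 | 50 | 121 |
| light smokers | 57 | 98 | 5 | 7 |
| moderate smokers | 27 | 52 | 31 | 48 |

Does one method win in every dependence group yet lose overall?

Yes

Heavy smokers: counseling alone 4/13 = 30.8%, bupropion 50/121 = 41.3% → bupropion
Light smokers: counseling alone 57/98 = 58.2%, bupropion 5/7 = 71.4% → bupropion
Moderate smokers: counseling alone 27/52 = 51.9%, bupropion 31/48 = 64.6% → bupropion
Overall: counseling alone 88/163 = 54.0%, bupropion 86/176 = 48.9% → counseling alone
Bupropion wins each dependence group but counseling alone wins overall — the comparison reverses. Bupropion's participants skew toward heavy smokers, which has a lower base rate.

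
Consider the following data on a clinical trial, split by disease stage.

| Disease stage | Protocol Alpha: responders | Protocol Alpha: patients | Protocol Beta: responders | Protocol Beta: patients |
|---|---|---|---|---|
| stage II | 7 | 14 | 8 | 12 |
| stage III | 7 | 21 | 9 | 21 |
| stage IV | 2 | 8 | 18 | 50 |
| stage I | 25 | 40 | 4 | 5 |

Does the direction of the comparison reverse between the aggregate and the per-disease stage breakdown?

Yes

Stage II: Protocol Alpha 7/14 = 50.0%, Protocol Beta 8/12 = 66.7% → Protocol Beta
Stage III: Protocol Alpha 7/21 = 33.3%, Protocol Beta 9/21 = 42.9% → Protocol Beta
Stage IV: Protocol Alpha 2/8 = 25.0%, Protocol Beta 18/50 = 36.0% → Protocol Beta
Stage I: Protocol Alpha 25/40 = 62.5%, Protocol Beta 4/5 = 80.0% → Protocol Beta
Overall: Protocol Alpha 41/83 = 49.4%, Protocol Beta 39/88 = 44.3% → Protocol Alpha
Protocol Beta wins each disease group but Protocol Alpha wins overall — the comparison reverses. Protocol Beta's patients skew toward stage IV, which has a lower base rate.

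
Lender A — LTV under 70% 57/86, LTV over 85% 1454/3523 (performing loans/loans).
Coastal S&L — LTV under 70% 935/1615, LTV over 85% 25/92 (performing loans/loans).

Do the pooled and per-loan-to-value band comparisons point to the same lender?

No

LTV under 70%: Lender A 57/86 = 66.3%, Coastal S&L 935/1615 = 57.9% → Lender A
LTV over 85%: Lender A 1454/3523 = 41.3%, Coastal S&L 25/92 = 27.2% → Lender A
Overall: Lender A 1511/3609 = 41.9%, Coastal S&L 960/1707 = 56.2% → Coastal S&L
Lender A wins each loan-to-value group but Coastal S&L wins overall — the comparison reverses. Lender A's loans skew toward LTV over 85%, which has a lower base rate.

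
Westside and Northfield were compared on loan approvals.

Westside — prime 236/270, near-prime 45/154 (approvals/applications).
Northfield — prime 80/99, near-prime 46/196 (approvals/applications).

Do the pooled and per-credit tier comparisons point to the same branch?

Prime: Westside 236/270 = 87.4%, Northfield 80/99 = 80.8% → Westside
Near-prime: Westside 45/154 = 29.2%, Northfield 46/196 = 23.5% → Westside
Overall: Westside 281/424 = 66.3%, Northfield 126/295 = 42.7% → Westside
Westside wins overall and in every credit group — no reversal.

Yes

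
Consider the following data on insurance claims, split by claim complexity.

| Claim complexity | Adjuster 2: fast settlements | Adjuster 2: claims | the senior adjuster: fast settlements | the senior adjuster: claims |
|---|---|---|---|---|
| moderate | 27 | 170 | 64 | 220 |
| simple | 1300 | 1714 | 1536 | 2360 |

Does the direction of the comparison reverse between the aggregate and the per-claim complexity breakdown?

Moderate: Adjuster 2 27/170 = 15.9%, the senior adjuster 64/220 = 29.1% → the senior adjuster
Simple: Adjuster 2 1300/1714 = 75.8%, the senior adjuster 1536/2360 = 65.1% → Adjuster 2
Overall: Adjuster 2 1327/1884 = 70.4%, the senior adjuster 1600/2580 = 62.0% → Adjuster 2
Neither sweeps: Adjuster 2 wins 1 of 2 groups, the senior adjuster wins 1. Adjuster 2 wins overall but not every group — no Simpson reversal.

No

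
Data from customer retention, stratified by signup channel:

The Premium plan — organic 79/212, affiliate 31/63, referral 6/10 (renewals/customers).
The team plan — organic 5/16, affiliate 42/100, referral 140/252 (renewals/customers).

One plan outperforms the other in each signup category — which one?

Organic: the Premium plan 79/212 = 37.3%, the team plan 5/16 = 31.2% → the Premium plan
Affiliate: the Premium plan 31/63 = 49.2%, the team plan 42/100 = 42.0% → the Premium plan
Referral: the Premium plan 6/10 = 60.0%, the team plan 140/252 = 55.6% → the Premium plan
The Premium plan has the higher rate in all 3 groups.

the Premium plan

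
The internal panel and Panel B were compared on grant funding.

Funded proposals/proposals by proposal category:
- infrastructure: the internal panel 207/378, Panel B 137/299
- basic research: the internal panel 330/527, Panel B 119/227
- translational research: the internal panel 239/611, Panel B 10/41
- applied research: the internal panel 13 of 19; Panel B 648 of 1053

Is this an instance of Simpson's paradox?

Infrastructure: the internal panel 207/378 = 54.8%, Panel B 137/299 = 45.8% → the internal panel
Basic research: the internal panel 330/527 = 62.6%, Panel B 119/227 = 52.4% → the internal panel
Translational research: the internal panel 239/611 = 39.1%, Panel B 10/41 = 24.4% → the internal panel
Applied research: the internal panel 13/19 = 68.4%, Panel B 648/1053 = 61.5% → the internal panel
Overall: the internal panel 789/1535 = 51.4%, Panel B 914/1620 = 56.4% → Panel B
The internal panel wins each proposal group but Panel B wins overall — the comparison reverses. The internal panel's proposals skew toward translational research, which has a lower base rate.

Yes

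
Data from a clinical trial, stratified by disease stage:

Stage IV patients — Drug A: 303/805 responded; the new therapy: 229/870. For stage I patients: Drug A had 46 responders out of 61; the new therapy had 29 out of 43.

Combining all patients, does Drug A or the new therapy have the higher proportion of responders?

Drug A

Stage IV: Drug A 303/805 = 37.6%, the new therapy 229/870 = 26.3% → Drug A
Stage I: Drug A 46/61 = 75.4%, the new therapy 29/43 = 67.4% → Drug A
Overall: Drug A 349/866 = 40.3%, the new therapy 258/913 = 28.3% → Drug A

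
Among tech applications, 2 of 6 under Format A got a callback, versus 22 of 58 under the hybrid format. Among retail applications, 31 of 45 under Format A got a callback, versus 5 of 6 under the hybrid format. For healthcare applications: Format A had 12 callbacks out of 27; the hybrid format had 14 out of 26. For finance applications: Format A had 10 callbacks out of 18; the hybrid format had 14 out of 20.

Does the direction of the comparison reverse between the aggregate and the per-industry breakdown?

Tech: Format A 2/6 = 33.3%, the hybrid format 22/58 = 37.9% → the hybrid format
Retail: Format A 31/45 = 68.9%, the hybrid format 5/6 = 83.3% → the hybrid format
Healthcare: Format A 12/27 = 44.4%, the hybrid format 14/26 = 53.8% → the hybrid format
Finance: Format A 10/18 = 55.6%, the hybrid format 14/20 = 70.0% → the hybrid format
Overall: Format A 55/96 = 57.3%, the hybrid format 55/110 = 50.0% → Format A
The hybrid format wins each industry group but Format A wins overall — the comparison reverses. The hybrid format's applications skew toward tech, which has a lower base rate.

Yes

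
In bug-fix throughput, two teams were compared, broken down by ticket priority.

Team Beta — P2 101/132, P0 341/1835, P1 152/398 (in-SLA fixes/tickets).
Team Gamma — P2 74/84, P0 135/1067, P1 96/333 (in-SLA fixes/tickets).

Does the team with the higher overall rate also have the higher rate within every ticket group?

No

P2: Team Beta 101/132 = 76.5%, Team Gamma 74/84 = 88.1% → Team Gamma
P0: Team Beta 341/1835 = 18.6%, Team Gamma 135/1067 = 12.7% → Team Beta
P1: Team Beta 152/398 = 38.2%, Team Gamma 96/333 = 28.8% → Team Beta
Overall: Team Beta 594/2365 = 25.1%, Team Gamma 305/1484 = 20.6% → Team Beta
Neither sweeps: Team Beta wins 2 of 3 groups, Team Gamma wins 1. Team Beta wins overall but not every group — no Simpson reversal.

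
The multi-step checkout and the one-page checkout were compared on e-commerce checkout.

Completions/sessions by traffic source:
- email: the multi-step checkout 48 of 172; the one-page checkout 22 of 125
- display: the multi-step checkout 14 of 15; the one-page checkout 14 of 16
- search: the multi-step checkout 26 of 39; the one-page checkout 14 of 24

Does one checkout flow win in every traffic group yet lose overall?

No

Email: the multi-step checkout 48/172 = 27.9%, the one-page checkout 22/125 = 17.6% → the multi-step checkout
Display: the multi-step checkout 14/15 = 93.3%, the one-page checkout 14/16 = 87.5% → the multi-step checkout
Search: the multi-step checkout 26/39 = 66.7%, the one-page checkout 14/24 = 58.3% → the multi-step checkout
Overall: the multi-step checkout 88/226 = 38.9%, the one-page checkout 50/165 = 30.3% → the multi-step checkout
The multi-step checkout wins overall and in every traffic group — no reversal.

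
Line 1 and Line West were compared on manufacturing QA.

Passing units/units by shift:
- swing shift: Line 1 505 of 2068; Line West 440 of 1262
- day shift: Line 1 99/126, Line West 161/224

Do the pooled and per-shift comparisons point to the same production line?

No

Swing shift: Line 1 505/2068 = 24.4%, Line West 440/1262 = 34.9% → Line West
Day shift: Line 1 99/126 = 78.6%, Line West 161/224 = 71.9% → Line 1
Overall: Line 1 604/2194 = 27.5%, Line West 601/1486 = 40.4% → Line West
Neither sweeps: Line 1 wins 1 of 2 groups, Line West wins 1. Line West wins overall but not every group — no Simpson reversal.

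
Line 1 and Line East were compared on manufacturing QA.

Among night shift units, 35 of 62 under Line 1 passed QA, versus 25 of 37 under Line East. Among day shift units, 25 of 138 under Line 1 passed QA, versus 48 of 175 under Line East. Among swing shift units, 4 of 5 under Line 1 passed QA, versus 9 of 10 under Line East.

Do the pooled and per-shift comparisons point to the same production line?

Yes

Night shift: Line 1 35/62 = 56.5%, Line East 25/37 = 67.6% → Line East
Day shift: Line 1 25/138 = 18.1%, Line East 48/175 = 27.4% → Line East
Swing shift: Line 1 4/5 = 80.0%, Line East 9/10 = 90.0% → Line East
Overall: Line 1 64/205 = 31.2%, Line East 82/222 = 36.9% → Line East
Line East wins overall and in every shift group — no reversal.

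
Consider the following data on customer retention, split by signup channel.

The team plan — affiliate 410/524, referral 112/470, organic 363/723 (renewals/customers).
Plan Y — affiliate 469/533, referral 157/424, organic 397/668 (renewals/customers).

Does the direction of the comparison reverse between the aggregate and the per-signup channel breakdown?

No

Affiliate: the team plan 410/524 = 78.2%, Plan Y 469/533 = 88.0% → Plan Y
Referral: the team plan 112/470 = 23.8%, Plan Y 157/424 = 37.0% → Plan Y
Organic: the team plan 363/723 = 50.2%, Plan Y 397/668 = 59.4% → Plan Y
Overall: the team plan 885/1717 = 51.5%, Plan Y 1023/1625 = 63.0% → Plan Y
Plan Y wins overall and in every signup group — no reversal.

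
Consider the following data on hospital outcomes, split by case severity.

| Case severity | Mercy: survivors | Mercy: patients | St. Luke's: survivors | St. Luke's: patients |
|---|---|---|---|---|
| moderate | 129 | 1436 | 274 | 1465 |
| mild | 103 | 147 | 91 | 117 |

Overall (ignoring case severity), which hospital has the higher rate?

Moderate: Mercy 129/1436 = 9.0%, St. Luke's 274/1465 = 18.7% → St. Luke's
Mild: Mercy 103/147 = 70.1%, St. Luke's 91/117 = 77.8% → St. Luke's
Overall: Mercy 232/1583 = 14.7%, St. Luke's 365/1582 = 23.1% → St. Luke's

St. Luke's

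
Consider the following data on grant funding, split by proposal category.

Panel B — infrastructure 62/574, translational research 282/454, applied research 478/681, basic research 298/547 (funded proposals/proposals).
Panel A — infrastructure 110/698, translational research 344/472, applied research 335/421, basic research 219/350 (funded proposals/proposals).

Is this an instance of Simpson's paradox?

Infrastructure: Panel B 62/574 = 10.8%, Panel A 110/698 = 15.8% → Panel A
Translational research: Panel B 282/454 = 62.1%, Panel A 344/472 = 72.9% → Panel A
Applied research: Panel B 478/681 = 70.2%, Panel A 335/421 = 79.6% → Panel A
Basic research: Panel B 298/547 = 54.5%, Panel A 219/350 = 62.6% → Panel A
Overall: Panel B 1120/2256 = 49.6%, Panel A 1008/1941 = 51.9% → Panel A
Panel A wins overall and in every proposal group — no reversal.

No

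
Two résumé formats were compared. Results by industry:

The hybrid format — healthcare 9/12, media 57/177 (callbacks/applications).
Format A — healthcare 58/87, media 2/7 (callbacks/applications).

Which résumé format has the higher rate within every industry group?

Healthcare: the hybrid format 9/12 = 75.0%, Format A 58/87 = 66.7% → the hybrid format
Media: the hybrid format 57/177 = 32.2%, Format A 2/7 = 28.6% → the hybrid format
The hybrid format has the higher rate in both groups.

the hybrid format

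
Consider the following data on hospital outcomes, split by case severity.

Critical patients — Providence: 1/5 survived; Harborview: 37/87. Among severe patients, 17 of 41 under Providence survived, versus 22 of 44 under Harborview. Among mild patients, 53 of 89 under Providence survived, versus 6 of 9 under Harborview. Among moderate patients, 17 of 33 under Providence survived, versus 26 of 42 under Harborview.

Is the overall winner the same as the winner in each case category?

Critical: Providence 1/5 = 20.0%, Harborview 37/87 = 42.5% → Harborview
Severe: Providence 17/41 = 41.5%, Harborview 22/44 = 50.0% → Harborview
Mild: Providence 53/89 = 59.6%, Harborview 6/9 = 66.7% → Harborview
Moderate: Providence 17/33 = 51.5%, Harborview 26/42 = 61.9% → Harborview
Overall: Providence 88/168 = 52.4%, Harborview 91/182 = 50.0% → Providence
Harborview wins each case group but Providence wins overall — the comparison reverses. Harborview's patients skew toward critical, which has a lower base rate.

No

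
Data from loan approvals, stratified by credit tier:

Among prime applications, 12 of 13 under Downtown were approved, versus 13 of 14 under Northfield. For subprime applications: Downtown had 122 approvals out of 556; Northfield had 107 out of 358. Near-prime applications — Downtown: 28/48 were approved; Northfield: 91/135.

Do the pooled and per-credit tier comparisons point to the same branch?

Prime: Downtown 12/13 = 92.3%, Northfield 13/14 = 92.9% → Northfield
Subprime: Downtown 122/556 = 21.9%, Northfield 107/358 = 29.9% → Northfield
Near-prime: Downtown 28/48 = 58.3%, Northfield 91/135 = 67.4% → Northfield
Overall: Downtown 162/617 = 26.3%, Northfield 211/507 = 41.6% → Northfield
Northfield wins overall and in every credit group — no reversal.

Yes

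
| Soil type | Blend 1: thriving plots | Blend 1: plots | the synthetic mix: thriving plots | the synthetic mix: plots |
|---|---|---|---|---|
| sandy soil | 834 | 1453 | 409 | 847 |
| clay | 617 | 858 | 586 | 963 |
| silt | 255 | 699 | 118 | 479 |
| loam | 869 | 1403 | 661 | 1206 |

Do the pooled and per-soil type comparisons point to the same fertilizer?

Sandy soil: Blend 1 834/1453 = 57.4%, the synthetic mix 409/847 = 48.3% → Blend 1
Clay: Blend 1 617/858 = 71.9%, the synthetic mix 586/963 = 60.9% → Blend 1
Silt: Blend 1 255/699 = 36.5%, the synthetic mix 118/479 = 24.6% → Blend 1
Loam: Blend 1 869/1403 = 61.9%, the synthetic mix 661/1206 = 54.8% → Blend 1
Overall: Blend 1 2575/4413 = 58.4%, the synthetic mix 1774/3495 = 50.8% → Blend 1
Blend 1 wins overall and in every soil group — no reversal.

Yes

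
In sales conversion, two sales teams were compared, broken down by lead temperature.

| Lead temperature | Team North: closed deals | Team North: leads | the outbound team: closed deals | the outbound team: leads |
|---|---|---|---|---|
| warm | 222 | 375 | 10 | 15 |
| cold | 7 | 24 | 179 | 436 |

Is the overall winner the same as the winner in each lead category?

No

Warm: Team North 222/375 = 59.2%, the outbound team 10/15 = 66.7% → the outbound team
Cold: Team North 7/24 = 29.2%, the outbound team 179/436 = 41.1% → the outbound team
Overall: Team North 229/399 = 57.4%, the outbound team 189/451 = 41.9% → Team North
The outbound team wins each lead group but Team North wins overall — the comparison reverses. The outbound team's leads skew toward cold, which has a lower base rate.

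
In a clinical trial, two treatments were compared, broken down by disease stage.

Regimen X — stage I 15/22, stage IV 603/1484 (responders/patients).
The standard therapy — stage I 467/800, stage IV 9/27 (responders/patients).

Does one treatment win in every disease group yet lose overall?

Stage I: Regimen X 15/22 = 68.2%, the standard therapy 467/800 = 58.4% → Regimen X
Stage IV: Regimen X 603/1484 = 40.6%, the standard therapy 9/27 = 33.3% → Regimen X
Overall: Regimen X 618/1506 = 41.0%, the standard therapy 476/827 = 57.6% → the standard therapy
Regimen X wins each disease group but the standard therapy wins overall — the comparison reverses. Regimen X's patients skew toward stage IV, which has a lower base rate.

Yes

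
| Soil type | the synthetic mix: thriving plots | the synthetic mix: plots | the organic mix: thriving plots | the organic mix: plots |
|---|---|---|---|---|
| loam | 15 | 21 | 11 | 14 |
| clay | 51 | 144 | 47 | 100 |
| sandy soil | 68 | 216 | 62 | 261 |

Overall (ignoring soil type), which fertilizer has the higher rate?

Loam: the synthetic mix 15/21 = 71.4%, the organic mix 11/14 = 78.6% → the organic mix
Clay: the synthetic mix 51/144 = 35.4%, the organic mix 47/100 = 47.0% → the organic mix
Sandy soil: the synthetic mix 68/216 = 31.5%, the organic mix 62/261 = 23.8% → the synthetic mix
Overall: the synthetic mix 134/381 = 35.2%, the organic mix 120/375 = 32.0% → the synthetic mix
(Neither sweeps every soil group, but the synthetic mix has the higher pooled rate.)

the synthetic mix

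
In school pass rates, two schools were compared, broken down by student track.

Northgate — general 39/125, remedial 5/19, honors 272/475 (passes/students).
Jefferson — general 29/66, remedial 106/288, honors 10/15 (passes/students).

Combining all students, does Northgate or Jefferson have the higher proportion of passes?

General: Northgate 39/125 = 31.2%, Jefferson 29/66 = 43.9% → Jefferson
Remedial: Northgate 5/19 = 26.3%, Jefferson 106/288 = 36.8% → Jefferson
Honors: Northgate 272/475 = 57.3%, Jefferson 10/15 = 66.7% → Jefferson
Overall: Northgate 316/619 = 51.1%, Jefferson 145/369 = 39.3% → Northgate
(Jefferson wins every student group but Northgate wins overall — Jefferson's students skew toward the low-rate remedial group.)

Northgate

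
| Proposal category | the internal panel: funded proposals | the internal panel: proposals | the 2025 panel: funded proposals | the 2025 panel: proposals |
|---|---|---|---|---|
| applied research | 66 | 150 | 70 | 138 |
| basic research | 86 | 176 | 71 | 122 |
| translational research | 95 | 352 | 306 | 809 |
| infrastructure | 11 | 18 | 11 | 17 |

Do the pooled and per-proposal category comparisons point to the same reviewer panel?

Yes

Applied research: the internal panel 66/150 = 44.0%, the 2025 panel 70/138 = 50.7% → the 2025 panel
Basic research: the internal panel 86/176 = 48.9%, the 2025 panel 71/122 = 58.2% → the 2025 panel
Translational research: the internal panel 95/352 = 27.0%, the 2025 panel 306/809 = 37.8% → the 2025 panel
Infrastructure: the internal panel 11/18 = 61.1%, the 2025 panel 11/17 = 64.7% → the 2025 panel
Overall: the internal panel 258/696 = 37.1%, the 2025 panel 458/1086 = 42.2% → the 2025 panel
The 2025 panel wins overall and in every proposal group — no reversal.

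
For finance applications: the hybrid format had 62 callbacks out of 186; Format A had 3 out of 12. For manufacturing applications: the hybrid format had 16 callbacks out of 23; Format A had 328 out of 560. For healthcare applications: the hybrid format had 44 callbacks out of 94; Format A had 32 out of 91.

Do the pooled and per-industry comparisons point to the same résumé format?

No

Finance: the hybrid format 62/186 = 33.3%, Format A 3/12 = 25.0% → the hybrid format
Manufacturing: the hybrid format 16/23 = 69.6%, Format A 328/560 = 58.6% → the hybrid format
Healthcare: the hybrid format 44/94 = 46.8%, Format A 32/91 = 35.2% → the hybrid format
Overall: the hybrid format 122/303 = 40.3%, Format A 363/663 = 54.8% → Format A
The hybrid format wins each industry group but Format A wins overall — the comparison reverses. The hybrid format's applications skew toward finance, which has a lower base rate.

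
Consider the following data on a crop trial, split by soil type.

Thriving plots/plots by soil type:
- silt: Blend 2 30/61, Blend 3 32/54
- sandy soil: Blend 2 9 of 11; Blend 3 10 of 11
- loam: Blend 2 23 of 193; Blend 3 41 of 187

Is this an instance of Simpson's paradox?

Silt: Blend 2 30/61 = 49.2%, Blend 3 32/54 = 59.3% → Blend 3
Sandy soil: Blend 2 9/11 = 81.8%, Blend 3 10/11 = 90.9% → Blend 3
Loam: Blend 2 23/193 = 11.9%, Blend 3 41/187 = 21.9% → Blend 3
Overall: Blend 2 62/265 = 23.4%, Blend 3 83/252 = 32.9% → Blend 3
Blend 3 wins overall and in every soil group — no reversal.

No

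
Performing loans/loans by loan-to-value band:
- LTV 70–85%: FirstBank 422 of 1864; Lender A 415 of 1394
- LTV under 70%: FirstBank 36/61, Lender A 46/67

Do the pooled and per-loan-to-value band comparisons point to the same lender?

Yes

LTV 70–85%: FirstBank 422/1864 = 22.6%, Lender A 415/1394 = 29.8% → Lender A
LTV under 70%: FirstBank 36/61 = 59.0%, Lender A 46/67 = 68.7% → Lender A
Overall: FirstBank 458/1925 = 23.8%, Lender A 461/1461 = 31.6% → Lender A
Lender A wins overall and in every loan-to-value group — no reversal.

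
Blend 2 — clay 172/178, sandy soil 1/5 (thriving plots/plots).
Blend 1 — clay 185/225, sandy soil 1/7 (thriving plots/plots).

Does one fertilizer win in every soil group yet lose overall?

No

Clay: Blend 2 172/178 = 96.6%, Blend 1 185/225 = 82.2% → Blend 2
Sandy soil: Blend 2 1/5 = 20.0%, Blend 1 1/7 = 14.3% → Blend 2
Overall: Blend 2 173/183 = 94.5%, Blend 1 186/232 = 80.2% → Blend 2
Blend 2 wins overall and in every soil group — no reversal.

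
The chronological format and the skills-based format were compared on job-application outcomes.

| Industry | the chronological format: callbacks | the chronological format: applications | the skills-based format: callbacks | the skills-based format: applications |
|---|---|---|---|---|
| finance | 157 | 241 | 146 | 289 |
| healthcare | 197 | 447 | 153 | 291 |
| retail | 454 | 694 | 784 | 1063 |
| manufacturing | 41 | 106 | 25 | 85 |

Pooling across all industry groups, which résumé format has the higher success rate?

the skills-based format

Finance: the chronological format 157/241 = 65.1%, the skills-based format 146/289 = 50.5% → the chronological format
Healthcare: the chronological format 197/447 = 44.1%, the skills-based format 153/291 = 52.6% → the skills-based format
Retail: the chronological format 454/694 = 65.4%, the skills-based format 784/1063 = 73.8% → the skills-based format
Manufacturing: the chronological format 41/106 = 38.7%, the skills-based format 25/85 = 29.4% → the chronological format
Overall: the chronological format 849/1488 = 57.1%, the skills-based format 1108/1728 = 64.1% → the skills-based format
(Neither sweeps every industry group, but the skills-based format has the higher pooled rate.)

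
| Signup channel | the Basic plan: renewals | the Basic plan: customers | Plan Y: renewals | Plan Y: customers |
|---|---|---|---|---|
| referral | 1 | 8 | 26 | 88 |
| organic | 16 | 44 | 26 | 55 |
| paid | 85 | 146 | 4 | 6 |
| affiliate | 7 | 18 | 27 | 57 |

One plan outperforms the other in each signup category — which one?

Referral: the Basic plan 1/8 = 12.5%, Plan Y 26/88 = 29.5% → Plan Y
Organic: the Basic plan 16/44 = 36.4%, Plan Y 26/55 = 47.3% → Plan Y
Paid: the Basic plan 85/146 = 58.2%, Plan Y 4/6 = 66.7% → Plan Y
Affiliate: the Basic plan 7/18 = 38.9%, Plan Y 27/57 = 47.4% → Plan Y
Plan Y has the higher rate in all 4 groups.

Plan Y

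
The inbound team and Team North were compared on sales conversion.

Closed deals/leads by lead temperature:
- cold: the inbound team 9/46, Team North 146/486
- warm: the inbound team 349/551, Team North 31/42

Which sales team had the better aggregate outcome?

Cold: the inbound team 9/46 = 19.6%, Team North 146/486 = 30.0% → Team North
Warm: the inbound team 349/551 = 63.3%, Team North 31/42 = 73.8% → Team North
Overall: the inbound team 358/597 = 60.0%, Team North 177/528 = 33.5% → the inbound team
(Team North wins every lead group but the inbound team wins overall — Team North's leads skew toward the low-rate cold group.)

the inbound team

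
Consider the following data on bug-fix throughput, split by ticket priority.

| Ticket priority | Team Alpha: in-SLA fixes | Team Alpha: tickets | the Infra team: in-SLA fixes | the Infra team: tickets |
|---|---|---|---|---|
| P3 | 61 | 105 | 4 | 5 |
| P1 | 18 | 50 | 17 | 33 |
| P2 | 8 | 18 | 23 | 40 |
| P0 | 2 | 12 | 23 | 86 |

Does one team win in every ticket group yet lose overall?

Yes

P3: Team Alpha 61/105 = 58.1%, the Infra team 4/5 = 80.0% → the Infra team
P1: Team Alpha 18/50 = 36.0%, the Infra team 17/33 = 51.5% → the Infra team
P2: Team Alpha 8/18 = 44.4%, the Infra team 23/40 = 57.5% → the Infra team
P0: Team Alpha 2/12 = 16.7%, the Infra team 23/86 = 26.7% → the Infra team
Overall: Team Alpha 89/185 = 48.1%, the Infra team 67/164 = 40.9% → Team Alpha
The Infra team wins each ticket group but Team Alpha wins overall — the comparison reverses. The Infra team's tickets skew toward P0, which has a lower base rate.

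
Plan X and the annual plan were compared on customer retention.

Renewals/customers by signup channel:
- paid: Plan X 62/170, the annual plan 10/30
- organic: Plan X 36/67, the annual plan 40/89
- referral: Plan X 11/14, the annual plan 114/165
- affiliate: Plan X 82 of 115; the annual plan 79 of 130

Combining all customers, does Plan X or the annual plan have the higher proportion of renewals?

the annual plan

Paid: Plan X 62/170 = 36.5%, the annual plan 10/30 = 33.3% → Plan X
Organic: Plan X 36/67 = 53.7%, the annual plan 40/89 = 44.9% → Plan X
Referral: Plan X 11/14 = 78.6%, the annual plan 114/165 = 69.1% → Plan X
Affiliate: Plan X 82/115 = 71.3%, the annual plan 79/130 = 60.8% → Plan X
Overall: Plan X 191/366 = 52.2%, the annual plan 243/414 = 58.7% → the annual plan
(Plan X wins every signup group but the annual plan wins overall — Plan X's customers skew toward the low-rate paid group.)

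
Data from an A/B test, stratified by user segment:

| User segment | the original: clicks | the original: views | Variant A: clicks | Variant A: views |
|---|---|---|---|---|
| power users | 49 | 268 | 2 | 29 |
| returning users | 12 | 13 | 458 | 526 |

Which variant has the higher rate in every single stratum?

Power users: the original 49/268 = 18.3%, Variant A 2/29 = 6.9% → the original
Returning users: the original 12/13 = 92.3%, Variant A 458/526 = 87.1% → the original
The original has the higher rate in both groups.

the original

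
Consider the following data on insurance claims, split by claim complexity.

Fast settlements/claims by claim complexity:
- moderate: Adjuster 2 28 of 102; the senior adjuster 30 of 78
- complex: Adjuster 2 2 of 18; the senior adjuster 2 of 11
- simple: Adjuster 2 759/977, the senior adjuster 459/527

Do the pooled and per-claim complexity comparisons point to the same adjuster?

Moderate: Adjuster 2 28/102 = 27.5%, the senior adjuster 30/78 = 38.5% → the senior adjuster
Complex: Adjuster 2 2/18 = 11.1%, the senior adjuster 2/11 = 18.2% → the senior adjuster
Simple: Adjuster 2 759/977 = 77.7%, the senior adjuster 459/527 = 87.1% → the senior adjuster
Overall: Adjuster 2 789/1097 = 71.9%, the senior adjuster 491/616 = 79.7% → the senior adjuster
The senior adjuster wins overall and in every claim group — no reversal.

Yes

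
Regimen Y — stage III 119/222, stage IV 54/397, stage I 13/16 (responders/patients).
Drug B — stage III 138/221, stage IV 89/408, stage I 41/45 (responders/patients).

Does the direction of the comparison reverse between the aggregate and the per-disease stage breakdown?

Stage III: Regimen Y 119/222 = 53.6%, Drug B 138/221 = 62.4% → Drug B
Stage IV: Regimen Y 54/397 = 13.6%, Drug B 89/408 = 21.8% → Drug B
Stage I: Regimen Y 13/16 = 81.2%, Drug B 41/45 = 91.1% → Drug B
Overall: Regimen Y 186/635 = 29.3%, Drug B 268/674 = 39.8% → Drug B
Drug B wins overall and in every disease group — no reversal.

No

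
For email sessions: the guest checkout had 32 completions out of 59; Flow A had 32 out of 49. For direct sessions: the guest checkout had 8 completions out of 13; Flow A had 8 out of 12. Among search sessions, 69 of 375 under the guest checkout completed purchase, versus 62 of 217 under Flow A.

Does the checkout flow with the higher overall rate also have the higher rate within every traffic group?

Email: the guest checkout 32/59 = 54.2%, Flow A 32/49 = 65.3% → Flow A
Direct: the guest checkout 8/13 = 61.5%, Flow A 8/12 = 66.7% → Flow A
Search: the guest checkout 69/375 = 18.4%, Flow A 62/217 = 28.6% → Flow A
Overall: the guest checkout 109/447 = 24.4%, Flow A 102/278 = 36.7% → Flow A
Flow A wins overall and in every traffic group — no reversal.

Yes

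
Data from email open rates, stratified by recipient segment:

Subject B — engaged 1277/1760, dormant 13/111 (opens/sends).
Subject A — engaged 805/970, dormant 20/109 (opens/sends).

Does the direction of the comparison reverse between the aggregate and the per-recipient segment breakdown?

Engaged: Subject B 1277/1760 = 72.6%, Subject A 805/970 = 83.0% → Subject A
Dormant: Subject B 13/111 = 11.7%, Subject A 20/109 = 18.3% → Subject A
Overall: Subject B 1290/1871 = 68.9%, Subject A 825/1079 = 76.5% → Subject A
Subject A wins overall and in every recipient group — no reversal.

No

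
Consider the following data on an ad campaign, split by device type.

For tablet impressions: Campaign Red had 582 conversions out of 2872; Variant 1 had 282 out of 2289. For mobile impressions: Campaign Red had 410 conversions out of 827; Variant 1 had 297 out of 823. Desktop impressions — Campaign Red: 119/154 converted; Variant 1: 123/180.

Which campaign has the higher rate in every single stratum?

Tablet: Campaign Red 582/2872 = 20.3%, Variant 1 282/2289 = 12.3% → Campaign Red
Mobile: Campaign Red 410/827 = 49.6%, Variant 1 297/823 = 36.1% → Campaign Red
Desktop: Campaign Red 119/154 = 77.3%, Variant 1 123/180 = 68.3% → Campaign Red
Campaign Red has the higher rate in all 3 groups.

Campaign Red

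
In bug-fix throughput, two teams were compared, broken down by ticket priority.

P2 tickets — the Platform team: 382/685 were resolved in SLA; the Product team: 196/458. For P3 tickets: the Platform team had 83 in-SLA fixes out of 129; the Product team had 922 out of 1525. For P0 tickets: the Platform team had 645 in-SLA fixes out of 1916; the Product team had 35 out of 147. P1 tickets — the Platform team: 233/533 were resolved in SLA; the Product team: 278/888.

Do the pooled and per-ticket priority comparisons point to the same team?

No

P2: the Platform team 382/685 = 55.8%, the Product team 196/458 = 42.8% → the Platform team
P3: the Platform team 83/129 = 64.3%, the Product team 922/1525 = 60.5% → the Platform team
P0: the Platform team 645/1916 = 33.7%, the Product team 35/147 = 23.8% → the Platform team
P1: the Platform team 233/533 = 43.7%, the Product team 278/888 = 31.3% → the Platform team
Overall: the Platform team 1343/3263 = 41.2%, the Product team 1431/3018 = 47.4% → the Product team
The Platform team wins each ticket group but the Product team wins overall — the comparison reverses. The Platform team's tickets skew toward P0, which has a lower base rate.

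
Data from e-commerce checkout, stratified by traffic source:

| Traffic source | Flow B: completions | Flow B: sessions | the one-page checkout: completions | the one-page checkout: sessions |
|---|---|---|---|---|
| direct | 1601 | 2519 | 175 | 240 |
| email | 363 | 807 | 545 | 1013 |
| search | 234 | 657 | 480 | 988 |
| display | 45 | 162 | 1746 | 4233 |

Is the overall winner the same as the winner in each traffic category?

Direct: Flow B 1601/2519 = 63.6%, the one-page checkout 175/240 = 72.9% → the one-page checkout
Email: Flow B 363/807 = 45.0%, the one-page checkout 545/1013 = 53.8% → the one-page checkout
Search: Flow B 234/657 = 35.6%, the one-page checkout 480/988 = 48.6% → the one-page checkout
Display: Flow B 45/162 = 27.8%, the one-page checkout 1746/4233 = 41.2% → the one-page checkout
Overall: Flow B 2243/4145 = 54.1%, the one-page checkout 2946/6474 = 45.5% → Flow B
The one-page checkout wins each traffic group but Flow B wins overall — the comparison reverses. The one-page checkout's sessions skew toward display, which has a lower base rate.

No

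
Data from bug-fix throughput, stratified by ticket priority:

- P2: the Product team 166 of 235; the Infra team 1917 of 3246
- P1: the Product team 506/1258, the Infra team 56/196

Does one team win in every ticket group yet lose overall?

Yes

P2: the Product team 166/235 = 70.6%, the Infra team 1917/3246 = 59.1% → the Product team
P1: the Product team 506/1258 = 40.2%, the Infra team 56/196 = 28.6% → the Product team
Overall: the Product team 672/1493 = 45.0%, the Infra team 1973/3442 = 57.3% → the Infra team
The Product team wins each ticket group but the Infra team wins overall — the comparison reverses. The Product team's tickets skew toward P1, which has a lower base rate.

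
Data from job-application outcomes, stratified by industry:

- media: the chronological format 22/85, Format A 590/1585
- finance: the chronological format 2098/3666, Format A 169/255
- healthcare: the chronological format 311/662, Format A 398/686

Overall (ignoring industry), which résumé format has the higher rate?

the chronological format

Media: the chronological format 22/85 = 25.9%, Format A 590/1585 = 37.2% → Format A
Finance: the chronological format 2098/3666 = 57.2%, Format A 169/255 = 66.3% → Format A
Healthcare: the chronological format 311/662 = 47.0%, Format A 398/686 = 58.0% → Format A
Overall: the chronological format 2431/4413 = 55.1%, Format A 1157/2526 = 45.8% → the chronological format
(Format A wins every industry group but the chronological format wins overall — Format A's applications skew toward the low-rate media group.)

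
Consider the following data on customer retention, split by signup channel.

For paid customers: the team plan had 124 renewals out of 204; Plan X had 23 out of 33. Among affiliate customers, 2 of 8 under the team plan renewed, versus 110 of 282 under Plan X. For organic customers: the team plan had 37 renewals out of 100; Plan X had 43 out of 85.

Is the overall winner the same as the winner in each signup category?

Paid: the team plan 124/204 = 60.8%, Plan X 23/33 = 69.7% → Plan X
Affiliate: the team plan 2/8 = 25.0%, Plan X 110/282 = 39.0% → Plan X
Organic: the team plan 37/100 = 37.0%, Plan X 43/85 = 50.6% → Plan X
Overall: the team plan 163/312 = 52.2%, Plan X 176/400 = 44.0% → the team plan
Plan X wins each signup group but the team plan wins overall — the comparison reverses. Plan X's customers skew toward affiliate, which has a lower base rate.

No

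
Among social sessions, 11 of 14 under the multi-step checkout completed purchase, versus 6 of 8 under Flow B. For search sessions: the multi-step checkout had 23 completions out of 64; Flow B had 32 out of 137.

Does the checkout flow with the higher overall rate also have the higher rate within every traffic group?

Yes

Social: the multi-step checkout 11/14 = 78.6%, Flow B 6/8 = 75.0% → the multi-step checkout
Search: the multi-step checkout 23/64 = 35.9%, Flow B 32/137 = 23.4% → the multi-step checkout
Overall: the multi-step checkout 34/78 = 43.6%, Flow B 38/145 = 26.2% → the multi-step checkout
The multi-step checkout wins overall and in every traffic group — no reversal.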